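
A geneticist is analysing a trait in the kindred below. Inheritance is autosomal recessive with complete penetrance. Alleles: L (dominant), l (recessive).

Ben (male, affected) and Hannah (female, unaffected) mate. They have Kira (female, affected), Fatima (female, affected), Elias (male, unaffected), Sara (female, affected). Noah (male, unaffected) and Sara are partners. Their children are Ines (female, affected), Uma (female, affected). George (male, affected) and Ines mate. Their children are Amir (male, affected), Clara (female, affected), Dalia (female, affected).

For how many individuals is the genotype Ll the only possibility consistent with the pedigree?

3

Obligate heterozygotes: Hannah is unaffected so carries L and passed l to Kira (ll), so Hannah is Ll; Elias is unaffected so carries L and received l from Ben (ll), so Elias is Ll; Noah is unaffected so carries L and passed l to Ines (ll), so Noah is Ll.
Every other individual is either homozygous by phenotype or has at least one consistent homozygous assignment, so the count is 3.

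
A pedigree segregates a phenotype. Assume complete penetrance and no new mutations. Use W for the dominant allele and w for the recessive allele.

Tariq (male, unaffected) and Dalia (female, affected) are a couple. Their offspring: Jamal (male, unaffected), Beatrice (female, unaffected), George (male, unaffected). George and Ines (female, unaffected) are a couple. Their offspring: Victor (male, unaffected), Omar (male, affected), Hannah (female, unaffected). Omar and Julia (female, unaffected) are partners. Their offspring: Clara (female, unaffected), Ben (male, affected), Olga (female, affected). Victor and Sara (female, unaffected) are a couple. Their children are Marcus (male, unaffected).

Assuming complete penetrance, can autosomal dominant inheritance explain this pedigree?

Under autosomal dominant, Omar (affected, male) cannot arise from George (unaffected) × Ines (unaffected).

No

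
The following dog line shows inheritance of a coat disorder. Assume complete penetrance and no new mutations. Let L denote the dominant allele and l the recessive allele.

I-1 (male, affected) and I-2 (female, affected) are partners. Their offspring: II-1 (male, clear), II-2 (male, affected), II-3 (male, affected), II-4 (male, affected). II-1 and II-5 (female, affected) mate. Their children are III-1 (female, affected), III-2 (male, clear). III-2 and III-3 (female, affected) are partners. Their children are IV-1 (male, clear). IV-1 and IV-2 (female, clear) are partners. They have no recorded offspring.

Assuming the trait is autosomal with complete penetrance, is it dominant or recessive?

I-1 and I-2 are both affected yet have a clear child II-1. Under a recessive model two affected parents are homozygous and every child would be affected, so the trait cannot be recessive.

dominant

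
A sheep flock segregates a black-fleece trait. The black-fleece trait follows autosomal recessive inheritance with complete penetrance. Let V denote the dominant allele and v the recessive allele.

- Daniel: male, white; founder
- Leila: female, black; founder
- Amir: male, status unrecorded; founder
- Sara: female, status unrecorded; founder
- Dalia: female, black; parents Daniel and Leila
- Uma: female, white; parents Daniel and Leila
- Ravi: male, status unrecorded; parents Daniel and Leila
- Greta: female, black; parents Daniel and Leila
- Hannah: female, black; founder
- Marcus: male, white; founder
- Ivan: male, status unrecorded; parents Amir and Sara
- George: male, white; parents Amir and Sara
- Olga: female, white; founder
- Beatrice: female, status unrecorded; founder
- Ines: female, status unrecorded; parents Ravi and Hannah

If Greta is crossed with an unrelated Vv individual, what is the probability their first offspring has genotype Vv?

1/2

Greta is black, so Greta is vv.
The cross gives 1/2 Vv : 1/2 vv, so P(offspring has genotype Vv) = 1/2.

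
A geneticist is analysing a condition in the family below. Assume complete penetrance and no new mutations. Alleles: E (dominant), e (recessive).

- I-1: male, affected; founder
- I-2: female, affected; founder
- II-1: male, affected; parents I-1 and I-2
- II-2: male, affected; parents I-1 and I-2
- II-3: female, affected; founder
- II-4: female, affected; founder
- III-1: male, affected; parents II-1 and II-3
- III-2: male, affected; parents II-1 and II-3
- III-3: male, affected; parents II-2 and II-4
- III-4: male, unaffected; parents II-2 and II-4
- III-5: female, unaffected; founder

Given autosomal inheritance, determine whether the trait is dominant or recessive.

dominant

II-2 and II-4 are both affected yet have an unaffected child III-4. Under a recessive model two affected parents are homozygous and every child would be affected, so the trait cannot be recessive.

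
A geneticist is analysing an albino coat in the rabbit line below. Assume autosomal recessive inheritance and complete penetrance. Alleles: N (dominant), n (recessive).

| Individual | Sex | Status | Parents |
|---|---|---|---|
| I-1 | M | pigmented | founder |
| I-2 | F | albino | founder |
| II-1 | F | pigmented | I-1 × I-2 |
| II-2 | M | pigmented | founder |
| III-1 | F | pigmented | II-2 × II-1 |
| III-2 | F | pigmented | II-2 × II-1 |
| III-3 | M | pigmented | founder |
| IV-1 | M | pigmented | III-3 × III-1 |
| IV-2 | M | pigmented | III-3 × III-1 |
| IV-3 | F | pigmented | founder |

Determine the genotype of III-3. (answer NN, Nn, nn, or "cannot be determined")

III-3's phenotype allows NN or Nn, and no parent or child forces a single allele at both positions; consistent genotype assignments exist with III-3 as NN or Nn.

cannot be determined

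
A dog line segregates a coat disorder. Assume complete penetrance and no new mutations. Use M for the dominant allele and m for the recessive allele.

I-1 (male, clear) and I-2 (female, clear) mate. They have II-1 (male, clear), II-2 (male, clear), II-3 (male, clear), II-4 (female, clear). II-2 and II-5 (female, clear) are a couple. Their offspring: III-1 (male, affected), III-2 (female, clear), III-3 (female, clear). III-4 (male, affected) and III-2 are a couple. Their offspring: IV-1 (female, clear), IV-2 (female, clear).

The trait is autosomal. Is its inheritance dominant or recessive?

II-2 and II-5 are both clear yet have an affected child III-1. Under dominance, an affected child requires at least one affected parent, so the trait cannot be dominant.

recessive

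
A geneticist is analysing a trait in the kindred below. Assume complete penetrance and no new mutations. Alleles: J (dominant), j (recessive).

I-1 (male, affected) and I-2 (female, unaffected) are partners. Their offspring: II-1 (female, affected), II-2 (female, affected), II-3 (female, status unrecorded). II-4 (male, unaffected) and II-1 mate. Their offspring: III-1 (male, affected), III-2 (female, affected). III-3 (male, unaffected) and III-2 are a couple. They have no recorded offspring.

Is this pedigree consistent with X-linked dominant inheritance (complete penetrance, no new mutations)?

Yes

A consistent assignment under X-linked dominant exists: I-1 X^J Y, I-2 X^j X^j, II-1 X^J X^j, II-2 X^J X^j, II-3 X^J X^j, II-4 X^j Y, III-1 X^J Y, III-2 X^J X^j, III-3 X^j Y.
In this assignment every recorded phenotype matches its genotype and every non-founder's genotype is obtainable from its parents' genotypes, so the pedigree is consistent.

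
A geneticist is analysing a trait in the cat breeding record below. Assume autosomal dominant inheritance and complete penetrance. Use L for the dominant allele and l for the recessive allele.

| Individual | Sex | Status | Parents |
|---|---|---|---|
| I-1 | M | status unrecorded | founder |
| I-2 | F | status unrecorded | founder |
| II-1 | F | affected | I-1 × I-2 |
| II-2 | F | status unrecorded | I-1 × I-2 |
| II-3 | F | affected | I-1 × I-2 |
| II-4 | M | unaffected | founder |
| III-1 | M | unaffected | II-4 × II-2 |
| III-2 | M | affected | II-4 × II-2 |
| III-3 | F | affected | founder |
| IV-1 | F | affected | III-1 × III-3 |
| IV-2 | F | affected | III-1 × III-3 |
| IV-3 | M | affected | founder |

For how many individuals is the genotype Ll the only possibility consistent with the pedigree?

Obligate heterozygotes: II-2 passed L to III-2 (Ll, whose l came from II-4) and passed l to III-1 (ll), so II-2 is Ll; III-2 is affected so carries L and received l from II-4 (ll), so III-2 is Ll; IV-1 is affected so carries L and received l from III-1 (ll), so IV-1 is Ll; IV-2 is affected so carries L and received l from III-1 (ll), so IV-2 is Ll.
Every other individual is either homozygous by phenotype or has at least one consistent homozygous assignment, so the count is 4.

4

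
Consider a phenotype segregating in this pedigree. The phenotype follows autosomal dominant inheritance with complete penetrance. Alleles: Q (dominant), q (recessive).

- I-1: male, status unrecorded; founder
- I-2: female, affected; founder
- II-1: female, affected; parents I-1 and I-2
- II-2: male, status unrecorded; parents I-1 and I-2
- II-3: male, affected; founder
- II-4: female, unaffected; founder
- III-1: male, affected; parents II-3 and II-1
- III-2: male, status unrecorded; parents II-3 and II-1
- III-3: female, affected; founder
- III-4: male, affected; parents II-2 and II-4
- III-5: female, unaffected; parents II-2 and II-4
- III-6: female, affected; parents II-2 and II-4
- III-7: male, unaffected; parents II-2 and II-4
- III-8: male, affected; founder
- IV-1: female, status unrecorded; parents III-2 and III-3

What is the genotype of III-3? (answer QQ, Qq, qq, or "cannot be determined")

cannot be determined

III-3's phenotype allows QQ or Qq, and no parent or child forces a single allele at both positions; consistent genotype assignments exist with III-3 as QQ or Qq.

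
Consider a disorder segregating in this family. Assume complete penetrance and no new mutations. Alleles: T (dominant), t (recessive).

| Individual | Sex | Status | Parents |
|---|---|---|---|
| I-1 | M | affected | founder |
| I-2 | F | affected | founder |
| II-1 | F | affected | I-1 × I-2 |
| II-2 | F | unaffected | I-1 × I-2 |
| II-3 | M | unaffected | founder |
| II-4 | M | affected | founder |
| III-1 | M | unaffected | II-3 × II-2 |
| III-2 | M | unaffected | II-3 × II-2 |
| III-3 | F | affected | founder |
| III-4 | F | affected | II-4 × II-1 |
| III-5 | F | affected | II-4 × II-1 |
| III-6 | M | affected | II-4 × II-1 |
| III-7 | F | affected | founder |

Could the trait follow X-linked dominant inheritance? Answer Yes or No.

Under X-linked dominant, II-2 (unaffected, female) cannot arise from I-1 (affected) × I-2 (affected).

No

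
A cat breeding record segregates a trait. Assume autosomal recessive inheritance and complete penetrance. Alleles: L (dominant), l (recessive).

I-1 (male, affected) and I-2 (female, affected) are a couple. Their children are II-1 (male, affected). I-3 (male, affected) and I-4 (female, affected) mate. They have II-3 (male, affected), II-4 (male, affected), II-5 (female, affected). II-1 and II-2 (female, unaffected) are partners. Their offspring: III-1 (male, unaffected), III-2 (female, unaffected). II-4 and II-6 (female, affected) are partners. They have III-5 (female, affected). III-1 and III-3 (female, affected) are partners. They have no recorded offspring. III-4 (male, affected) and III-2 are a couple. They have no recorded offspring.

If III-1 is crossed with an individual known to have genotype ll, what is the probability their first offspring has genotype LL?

III-1 is unaffected so carries L and received l from II-1 (ll), so III-1 is Ll.
The cross gives 1/2 Ll : 1/2 ll, so P(offspring has genotype LL) = 0.

0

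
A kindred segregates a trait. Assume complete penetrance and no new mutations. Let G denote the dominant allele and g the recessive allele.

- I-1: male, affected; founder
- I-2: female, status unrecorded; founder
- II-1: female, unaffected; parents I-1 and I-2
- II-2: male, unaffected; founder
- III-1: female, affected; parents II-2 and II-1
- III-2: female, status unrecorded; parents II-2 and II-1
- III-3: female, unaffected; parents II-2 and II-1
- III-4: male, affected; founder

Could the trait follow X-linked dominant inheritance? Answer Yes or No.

No

Under X-linked dominant, II-1 (unaffected, female) cannot arise from I-1 (affected) × I-2 (unrecorded).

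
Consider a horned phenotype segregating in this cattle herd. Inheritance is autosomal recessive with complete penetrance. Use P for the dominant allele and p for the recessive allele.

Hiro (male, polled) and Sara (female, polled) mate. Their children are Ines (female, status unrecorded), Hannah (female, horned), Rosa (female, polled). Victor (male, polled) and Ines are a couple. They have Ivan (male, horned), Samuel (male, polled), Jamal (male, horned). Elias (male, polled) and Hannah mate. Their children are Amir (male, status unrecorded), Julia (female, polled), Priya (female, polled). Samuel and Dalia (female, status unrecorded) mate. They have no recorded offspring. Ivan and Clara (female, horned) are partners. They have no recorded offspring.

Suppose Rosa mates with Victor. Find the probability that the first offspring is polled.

Hiro is polled so carries P and passed p to Hannah (pp), so Hiro is Pp.
Sara is polled so carries P and passed p to Hannah (pp), so Sara is Pp.
Rosa is a polled offspring of Hiro (Pp) × Sara (Pp), whose cross gives 1/4 PP : 1/2 Pp : 1/4 pp; conditioning on being polled, Rosa is PP with probability 1/3, Pp with probability 2/3.
Victor is polled so carries P and passed p to Ivan (pp), so Victor is Pp.
Summing over parental genotype combinations, P(offspring is polled) = 1/3·1 + 2/3·3/4 = 5/6.

5/6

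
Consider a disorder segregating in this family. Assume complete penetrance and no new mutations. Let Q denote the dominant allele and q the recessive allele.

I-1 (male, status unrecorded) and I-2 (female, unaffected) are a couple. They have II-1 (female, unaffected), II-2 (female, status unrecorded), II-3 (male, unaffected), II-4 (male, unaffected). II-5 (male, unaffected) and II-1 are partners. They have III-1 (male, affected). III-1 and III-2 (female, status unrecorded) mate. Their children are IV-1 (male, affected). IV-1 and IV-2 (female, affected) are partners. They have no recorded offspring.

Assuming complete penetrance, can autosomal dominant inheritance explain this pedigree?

Under autosomal dominant, III-1 (affected, male) cannot arise from II-5 (unaffected) × II-1 (unaffected).

No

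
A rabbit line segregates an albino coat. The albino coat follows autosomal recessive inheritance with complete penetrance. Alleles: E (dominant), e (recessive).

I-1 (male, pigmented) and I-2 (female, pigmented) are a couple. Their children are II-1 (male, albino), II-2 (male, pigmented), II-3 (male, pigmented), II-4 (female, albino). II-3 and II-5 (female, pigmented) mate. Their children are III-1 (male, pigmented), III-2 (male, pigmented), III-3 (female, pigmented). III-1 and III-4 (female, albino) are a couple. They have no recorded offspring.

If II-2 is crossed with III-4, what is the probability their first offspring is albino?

1/3

I-1 is pigmented so carries E and passed e to II-1 (ee), so I-1 is Ee.
I-2 is pigmented so carries E and passed e to II-1 (ee), so I-2 is Ee.
II-2 is a pigmented offspring of I-1 (Ee) × I-2 (Ee), whose cross gives 1/4 EE : 1/2 Ee : 1/4 ee; conditioning on being pigmented, II-2 is EE with probability 1/3, Ee with probability 2/3.
III-4 is albino, so III-4 is ee.
Summing over parental genotype combinations, P(offspring is albino) = 2/3·1/2 = 1/3.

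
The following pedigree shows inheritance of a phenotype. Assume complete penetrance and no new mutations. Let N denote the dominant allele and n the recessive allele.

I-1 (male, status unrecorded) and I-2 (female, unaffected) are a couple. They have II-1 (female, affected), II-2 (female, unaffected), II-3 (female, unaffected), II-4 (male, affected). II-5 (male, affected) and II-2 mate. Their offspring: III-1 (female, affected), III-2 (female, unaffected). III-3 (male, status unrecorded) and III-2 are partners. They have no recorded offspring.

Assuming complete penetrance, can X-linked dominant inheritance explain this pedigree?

Under X-linked dominant, II-4 (affected, male) cannot arise from I-1 (unrecorded) × I-2 (unaffected).

No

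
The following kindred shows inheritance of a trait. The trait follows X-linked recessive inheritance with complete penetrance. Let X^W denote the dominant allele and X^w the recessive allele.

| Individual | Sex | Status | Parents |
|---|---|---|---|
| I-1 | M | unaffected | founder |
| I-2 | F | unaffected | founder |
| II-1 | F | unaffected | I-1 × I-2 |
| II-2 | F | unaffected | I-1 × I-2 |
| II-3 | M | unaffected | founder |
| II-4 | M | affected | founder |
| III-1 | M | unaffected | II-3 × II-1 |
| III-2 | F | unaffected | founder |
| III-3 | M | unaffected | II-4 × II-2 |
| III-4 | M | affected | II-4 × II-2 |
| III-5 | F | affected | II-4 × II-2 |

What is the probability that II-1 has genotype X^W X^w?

I-1 is unaffected, so I-1 is X^W Y.
I-2 is unaffected so carries W and passed w to II-2 (X^W X^w, whose W came from I-1), so I-2 is X^W X^w.
Their cross gives offspring ratios 1/2 X^W X^W : 1/2 X^W X^w. Conditioning on II-1 being unaffected, P(X^W X^w) = 1/2 / 1 = 1/2 before taking II-1's own offspring into account.
II-3 is unaffected, so II-3 is X^W Y.
Now use II-1's offspring. Probability of each recorded status — unaffected son III-1: 1/2 if II-1 is X^W X^w, 1 if X^W X^W.
Bayes: P(X^W X^w) = 1/2·1/2 / (1/2·1/2 + 1/2·1) = 1/3.

1/3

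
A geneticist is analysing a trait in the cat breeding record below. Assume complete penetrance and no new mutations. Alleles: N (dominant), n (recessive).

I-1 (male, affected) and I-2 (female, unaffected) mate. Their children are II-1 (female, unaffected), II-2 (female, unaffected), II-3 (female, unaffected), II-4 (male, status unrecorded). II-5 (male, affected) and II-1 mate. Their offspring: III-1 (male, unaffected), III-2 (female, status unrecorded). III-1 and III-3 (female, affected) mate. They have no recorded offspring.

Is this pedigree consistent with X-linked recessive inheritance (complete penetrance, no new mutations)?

A consistent assignment under X-linked recessive exists: I-1 X^n Y, I-2 X^N X^N, II-1 X^N X^n, II-2 X^N X^n, II-3 X^N X^n, II-4 X^N Y, II-5 X^n Y, III-1 X^N Y, III-2 X^N X^n, III-3 X^n X^n.
In this assignment every recorded phenotype matches its genotype and every non-founder's genotype is obtainable from its parents' genotypes, so the pedigree is consistent.

Yes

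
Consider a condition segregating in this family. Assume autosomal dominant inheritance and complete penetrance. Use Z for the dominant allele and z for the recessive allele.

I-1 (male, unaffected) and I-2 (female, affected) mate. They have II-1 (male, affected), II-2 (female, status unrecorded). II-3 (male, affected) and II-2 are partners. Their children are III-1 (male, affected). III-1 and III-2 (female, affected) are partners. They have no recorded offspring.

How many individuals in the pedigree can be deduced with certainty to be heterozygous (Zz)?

1

Obligate heterozygotes: II-1 is affected so carries Z and received z from I-1 (zz), so II-1 is Zz.
Every other individual is either homozygous by phenotype or has at least one consistent homozygous assignment, so the count is 1.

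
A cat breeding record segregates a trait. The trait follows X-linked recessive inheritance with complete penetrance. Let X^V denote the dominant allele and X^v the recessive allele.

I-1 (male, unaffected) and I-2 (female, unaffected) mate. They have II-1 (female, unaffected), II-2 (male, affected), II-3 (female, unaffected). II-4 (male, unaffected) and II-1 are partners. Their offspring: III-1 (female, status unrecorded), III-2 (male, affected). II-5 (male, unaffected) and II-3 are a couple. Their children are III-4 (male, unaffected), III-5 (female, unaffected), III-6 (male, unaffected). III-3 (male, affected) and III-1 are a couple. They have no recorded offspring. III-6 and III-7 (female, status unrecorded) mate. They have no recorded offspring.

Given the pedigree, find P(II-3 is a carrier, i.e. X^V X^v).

I-1 is unaffected, so I-1 is X^V Y.
I-2 is unaffected so carries V and passed v to II-1 (X^V X^v, whose V came from I-1), so I-2 is X^V X^v.
Their cross gives offspring ratios 1/2 X^V X^V : 1/2 X^V X^v. Conditioning on II-3 being unaffected, P(X^V X^v) = 1/2 / 1 = 1/2 before taking II-3's own offspring into account.
II-5 is unaffected, so II-5 is X^V Y.
Now use II-3's offspring. Probability of each recorded status — unaffected son III-4: 1/2 if II-3 is X^V X^v, 1 if X^V X^V; unaffected son III-6: 1/2 if II-3 is X^V X^v, 1 if X^V X^V. (III-5: equally likely either way, so uninformative.)
Bayes: P(X^V X^v) = 1/2·1/4 / (1/2·1/4 + 1/2·1) = 1/5.

1/5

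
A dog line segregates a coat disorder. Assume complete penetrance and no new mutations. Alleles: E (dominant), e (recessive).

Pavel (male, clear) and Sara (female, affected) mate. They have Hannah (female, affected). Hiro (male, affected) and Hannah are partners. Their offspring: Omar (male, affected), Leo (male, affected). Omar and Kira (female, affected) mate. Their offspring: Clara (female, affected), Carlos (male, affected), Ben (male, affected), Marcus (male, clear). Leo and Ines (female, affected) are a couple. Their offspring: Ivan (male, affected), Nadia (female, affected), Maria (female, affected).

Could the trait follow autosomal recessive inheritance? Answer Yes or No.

Under autosomal recessive, Marcus (clear, male) cannot arise from Omar (affected) × Kira (affected).

No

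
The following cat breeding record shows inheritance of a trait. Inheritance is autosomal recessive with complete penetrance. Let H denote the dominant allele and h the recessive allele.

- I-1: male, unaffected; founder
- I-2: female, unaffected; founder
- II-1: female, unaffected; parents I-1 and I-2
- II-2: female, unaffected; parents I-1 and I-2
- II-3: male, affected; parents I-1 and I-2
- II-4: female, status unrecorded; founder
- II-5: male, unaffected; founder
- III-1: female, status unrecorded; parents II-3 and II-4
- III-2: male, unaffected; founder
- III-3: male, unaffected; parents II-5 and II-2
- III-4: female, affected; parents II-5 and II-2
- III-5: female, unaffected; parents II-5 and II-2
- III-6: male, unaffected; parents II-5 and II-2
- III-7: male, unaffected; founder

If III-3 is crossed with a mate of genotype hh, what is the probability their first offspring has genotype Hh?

2/3

II-5 is unaffected so carries H and passed h to III-4 (hh), so II-5 is Hh.
II-2 is unaffected so carries H and passed h to III-4 (hh), so II-2 is Hh.
III-3 is an unaffected offspring of II-5 (Hh) × II-2 (Hh), whose cross gives 1/4 HH : 1/2 Hh : 1/4 hh; conditioning on being unaffected, III-3 is HH with probability 1/3, Hh with probability 2/3.
Summing over parental genotype combinations, P(offspring has genotype Hh) = 1/3·1 + 2/3·1/2 = 2/3.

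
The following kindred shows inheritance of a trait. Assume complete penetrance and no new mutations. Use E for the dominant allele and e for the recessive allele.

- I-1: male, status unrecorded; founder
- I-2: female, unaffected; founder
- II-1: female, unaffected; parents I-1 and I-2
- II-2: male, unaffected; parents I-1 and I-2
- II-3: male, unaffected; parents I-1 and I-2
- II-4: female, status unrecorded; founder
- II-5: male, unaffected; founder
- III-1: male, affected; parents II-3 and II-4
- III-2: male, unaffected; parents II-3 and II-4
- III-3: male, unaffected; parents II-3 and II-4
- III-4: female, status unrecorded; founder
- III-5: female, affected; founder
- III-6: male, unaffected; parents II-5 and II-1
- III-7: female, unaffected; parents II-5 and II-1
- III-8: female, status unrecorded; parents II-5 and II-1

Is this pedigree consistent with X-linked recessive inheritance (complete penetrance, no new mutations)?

Yes

A consistent assignment under X-linked recessive exists: I-1 X^E Y, I-2 X^E X^E, II-1 X^E X^E, II-2 X^E Y, II-3 X^E Y, II-4 X^E X^e, II-5 X^E Y, III-1 X^e Y, III-2 X^E Y, III-3 X^E Y, III-4 X^E X^E, III-5 X^e X^e, III-6 X^E Y, III-7 X^E X^E, III-8 X^E X^E.
In this assignment every recorded phenotype matches its genotype and every non-founder's genotype is obtainable from its parents' genotypes, so the pedigree is consistent.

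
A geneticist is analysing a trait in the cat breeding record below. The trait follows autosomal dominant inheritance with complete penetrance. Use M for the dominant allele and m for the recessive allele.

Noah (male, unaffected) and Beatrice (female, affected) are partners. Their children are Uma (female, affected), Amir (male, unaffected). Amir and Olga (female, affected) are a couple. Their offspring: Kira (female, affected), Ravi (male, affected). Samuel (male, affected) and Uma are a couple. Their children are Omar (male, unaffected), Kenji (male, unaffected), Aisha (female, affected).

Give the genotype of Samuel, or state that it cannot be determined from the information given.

Mm

From phenotype alone, Samuel is MM or Mm.
Samuel is affected so carries M and passed m to Omar (mm), so Samuel is Mm.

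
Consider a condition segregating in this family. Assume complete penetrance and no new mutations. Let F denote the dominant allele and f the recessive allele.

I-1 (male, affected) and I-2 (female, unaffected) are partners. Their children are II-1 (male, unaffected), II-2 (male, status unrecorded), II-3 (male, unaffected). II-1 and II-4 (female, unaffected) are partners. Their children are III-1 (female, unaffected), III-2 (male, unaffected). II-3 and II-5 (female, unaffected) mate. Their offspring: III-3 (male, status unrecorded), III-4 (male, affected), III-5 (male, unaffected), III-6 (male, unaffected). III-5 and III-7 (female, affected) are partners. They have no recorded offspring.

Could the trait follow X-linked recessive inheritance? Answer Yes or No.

A consistent assignment under X-linked recessive exists: I-1 X^f Y, I-2 X^F X^F, II-1 X^F Y, II-2 X^F Y, II-3 X^F Y, II-4 X^F X^F, II-5 X^F X^f, III-1 X^F X^F, III-2 X^F Y, III-3 X^F Y, III-4 X^f Y, III-5 X^F Y, III-6 X^F Y, III-7 X^f X^f.
In this assignment every recorded phenotype matches its genotype and every non-founder's genotype is obtainable from its parents' genotypes, so the pedigree is consistent.

Yes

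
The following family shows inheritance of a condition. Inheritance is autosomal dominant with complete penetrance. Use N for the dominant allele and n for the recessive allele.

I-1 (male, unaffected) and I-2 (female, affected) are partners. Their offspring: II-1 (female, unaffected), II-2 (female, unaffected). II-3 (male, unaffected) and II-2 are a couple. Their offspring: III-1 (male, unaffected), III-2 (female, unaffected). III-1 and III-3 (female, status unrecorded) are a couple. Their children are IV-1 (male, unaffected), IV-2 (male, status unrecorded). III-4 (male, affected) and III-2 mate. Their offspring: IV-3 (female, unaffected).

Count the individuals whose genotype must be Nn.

2

Obligate heterozygotes: I-2 is affected so carries N and passed n to II-1 (nn), so I-2 is Nn; III-4 is affected so carries N and passed n to IV-3 (nn), so III-4 is Nn.
Every other individual is either homozygous by phenotype or has at least one consistent homozygous assignment, so the count is 2.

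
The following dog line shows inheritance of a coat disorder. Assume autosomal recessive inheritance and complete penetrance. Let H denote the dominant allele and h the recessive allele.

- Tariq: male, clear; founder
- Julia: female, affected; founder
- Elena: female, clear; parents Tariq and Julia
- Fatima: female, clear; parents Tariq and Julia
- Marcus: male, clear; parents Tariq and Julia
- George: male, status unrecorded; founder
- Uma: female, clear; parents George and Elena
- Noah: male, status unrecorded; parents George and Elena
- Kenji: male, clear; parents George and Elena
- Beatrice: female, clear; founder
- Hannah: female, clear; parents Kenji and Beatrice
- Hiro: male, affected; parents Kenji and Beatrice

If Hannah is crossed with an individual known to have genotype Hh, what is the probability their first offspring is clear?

5/6

Kenji is clear so carries H and passed h to Hiro (hh), so Kenji is Hh.
Beatrice is clear so carries H and passed h to Hiro (hh), so Beatrice is Hh.
Hannah is a clear offspring of Kenji (Hh) × Beatrice (Hh), whose cross gives 1/4 HH : 1/2 Hh : 1/4 hh; conditioning on being clear, Hannah is HH with probability 1/3, Hh with probability 2/3.
Summing over parental genotype combinations, P(offspring is clear) = 1/3·1 + 2/3·3/4 = 5/6.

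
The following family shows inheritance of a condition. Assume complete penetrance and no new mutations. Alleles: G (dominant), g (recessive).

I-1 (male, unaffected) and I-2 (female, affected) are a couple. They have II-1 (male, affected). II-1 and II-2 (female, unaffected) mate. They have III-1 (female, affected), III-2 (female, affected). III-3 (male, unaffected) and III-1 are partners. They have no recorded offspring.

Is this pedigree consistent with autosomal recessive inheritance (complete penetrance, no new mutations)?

A consistent assignment under autosomal recessive exists: I-1 Gg, I-2 gg, II-1 gg, II-2 Gg, III-1 gg, III-2 gg, III-3 GG.
In this assignment every recorded phenotype matches its genotype and every non-founder's genotype is obtainable from its parents' genotypes, so the pedigree is consistent.

Yes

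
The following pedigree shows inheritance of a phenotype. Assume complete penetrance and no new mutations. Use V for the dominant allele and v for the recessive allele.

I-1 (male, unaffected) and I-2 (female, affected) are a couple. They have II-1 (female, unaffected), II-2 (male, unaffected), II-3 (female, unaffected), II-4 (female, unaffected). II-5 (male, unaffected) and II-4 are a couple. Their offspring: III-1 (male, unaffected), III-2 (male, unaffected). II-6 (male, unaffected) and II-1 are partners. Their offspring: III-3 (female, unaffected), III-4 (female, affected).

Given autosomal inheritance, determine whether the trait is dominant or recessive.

recessive

II-6 and II-1 are both unaffected yet have an affected child III-4. Under dominance, an affected child requires at least one affected parent, so the trait cannot be dominant.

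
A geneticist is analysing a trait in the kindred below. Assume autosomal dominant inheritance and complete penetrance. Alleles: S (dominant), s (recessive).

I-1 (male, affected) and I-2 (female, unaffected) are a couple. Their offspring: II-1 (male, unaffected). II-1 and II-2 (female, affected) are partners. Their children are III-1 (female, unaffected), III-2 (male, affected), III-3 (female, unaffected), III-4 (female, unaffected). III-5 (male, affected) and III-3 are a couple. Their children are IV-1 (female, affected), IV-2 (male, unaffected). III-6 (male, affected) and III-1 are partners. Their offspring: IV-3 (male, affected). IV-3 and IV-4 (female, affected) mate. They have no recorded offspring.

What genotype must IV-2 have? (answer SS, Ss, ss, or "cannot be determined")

ss

IV-2 is unaffected, so IV-2 is ss.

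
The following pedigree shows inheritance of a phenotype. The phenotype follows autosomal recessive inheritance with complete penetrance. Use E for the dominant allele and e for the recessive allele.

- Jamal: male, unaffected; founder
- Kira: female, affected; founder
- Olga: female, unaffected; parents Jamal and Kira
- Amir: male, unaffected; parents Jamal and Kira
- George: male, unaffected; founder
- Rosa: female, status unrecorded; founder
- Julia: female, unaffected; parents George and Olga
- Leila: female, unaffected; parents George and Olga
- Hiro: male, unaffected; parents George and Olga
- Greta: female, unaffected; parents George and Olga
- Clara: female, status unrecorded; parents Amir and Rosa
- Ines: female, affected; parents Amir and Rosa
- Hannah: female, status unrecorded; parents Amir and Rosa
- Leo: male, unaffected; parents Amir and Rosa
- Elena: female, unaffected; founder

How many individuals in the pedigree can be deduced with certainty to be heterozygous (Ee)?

Obligate heterozygotes: Olga is unaffected so carries E and received e from Kira (ee), so Olga is Ee; Amir is unaffected so carries E and received e from Kira (ee), so Amir is Ee.
Every other individual is either homozygous by phenotype or has at least one consistent homozygous assignment, so the count is 2.

2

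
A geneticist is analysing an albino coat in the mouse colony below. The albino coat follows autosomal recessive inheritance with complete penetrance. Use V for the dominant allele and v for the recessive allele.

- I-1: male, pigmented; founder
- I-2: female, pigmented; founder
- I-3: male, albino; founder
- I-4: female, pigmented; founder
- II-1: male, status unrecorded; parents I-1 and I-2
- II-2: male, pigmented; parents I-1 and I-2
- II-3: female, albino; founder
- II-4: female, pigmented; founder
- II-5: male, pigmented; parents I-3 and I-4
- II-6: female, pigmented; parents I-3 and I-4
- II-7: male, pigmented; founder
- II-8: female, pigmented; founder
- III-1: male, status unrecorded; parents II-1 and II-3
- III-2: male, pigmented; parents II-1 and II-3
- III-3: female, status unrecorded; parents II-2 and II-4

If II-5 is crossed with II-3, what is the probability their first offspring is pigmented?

1/2

II-5 is pigmented so carries V and received v from I-3 (vv), so II-5 is Vv.
II-3 is albino, so II-3 is vv.
The cross gives 1/2 Vv : 1/2 vv, so P(offspring is pigmented) = 1/2.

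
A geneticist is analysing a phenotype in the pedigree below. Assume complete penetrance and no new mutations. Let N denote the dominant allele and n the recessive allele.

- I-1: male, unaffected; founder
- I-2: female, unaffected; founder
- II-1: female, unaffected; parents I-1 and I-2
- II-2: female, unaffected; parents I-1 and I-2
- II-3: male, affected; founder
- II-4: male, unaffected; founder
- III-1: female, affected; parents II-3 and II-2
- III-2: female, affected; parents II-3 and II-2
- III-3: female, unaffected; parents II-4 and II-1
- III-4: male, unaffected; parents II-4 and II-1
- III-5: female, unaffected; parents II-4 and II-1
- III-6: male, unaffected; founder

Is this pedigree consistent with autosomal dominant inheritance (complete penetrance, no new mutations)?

Yes

A consistent assignment under autosomal dominant exists: I-1 nn, I-2 nn, II-1 nn, II-2 nn, II-3 NN, II-4 nn, III-1 Nn, III-2 Nn, III-3 nn, III-4 nn, III-5 nn, III-6 nn.
In this assignment every recorded phenotype matches its genotype and every non-founder's genotype is obtainable from its parents' genotypes, so the pedigree is consistent.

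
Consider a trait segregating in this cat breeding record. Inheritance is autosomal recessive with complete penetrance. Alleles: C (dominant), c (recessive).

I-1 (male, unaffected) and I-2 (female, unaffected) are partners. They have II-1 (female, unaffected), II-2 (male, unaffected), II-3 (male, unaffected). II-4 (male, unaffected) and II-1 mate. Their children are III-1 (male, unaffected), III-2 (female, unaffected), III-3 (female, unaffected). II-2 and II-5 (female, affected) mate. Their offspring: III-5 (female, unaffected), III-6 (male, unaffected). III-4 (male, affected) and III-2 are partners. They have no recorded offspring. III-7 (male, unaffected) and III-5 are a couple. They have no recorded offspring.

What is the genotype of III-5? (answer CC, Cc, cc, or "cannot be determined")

Cc

From phenotype alone, III-5 is CC or Cc.
III-5 is unaffected so carries C and received c from II-5 (cc), so III-5 is Cc.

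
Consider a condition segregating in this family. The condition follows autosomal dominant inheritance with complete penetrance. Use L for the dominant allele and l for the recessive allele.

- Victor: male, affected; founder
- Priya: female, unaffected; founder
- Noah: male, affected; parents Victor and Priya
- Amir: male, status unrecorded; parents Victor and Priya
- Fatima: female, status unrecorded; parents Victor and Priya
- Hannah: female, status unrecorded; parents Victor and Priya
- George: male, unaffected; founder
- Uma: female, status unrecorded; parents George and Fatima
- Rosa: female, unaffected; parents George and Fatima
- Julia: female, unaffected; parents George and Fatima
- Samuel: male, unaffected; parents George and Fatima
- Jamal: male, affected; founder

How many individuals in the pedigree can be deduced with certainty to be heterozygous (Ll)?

1

Obligate heterozygotes: Noah is affected so carries L and received l from Priya (ll), so Noah is Ll.
Every other individual is either homozygous by phenotype or has at least one consistent homozygous assignment, so the count is 1.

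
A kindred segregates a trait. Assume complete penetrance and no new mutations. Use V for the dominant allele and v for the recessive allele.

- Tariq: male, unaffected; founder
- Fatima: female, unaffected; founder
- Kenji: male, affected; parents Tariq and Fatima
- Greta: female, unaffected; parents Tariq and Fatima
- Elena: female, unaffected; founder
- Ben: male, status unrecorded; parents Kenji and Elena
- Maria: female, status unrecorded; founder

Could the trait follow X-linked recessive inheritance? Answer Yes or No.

Yes

A consistent assignment under X-linked recessive exists: Tariq X^V Y, Fatima X^V X^v, Kenji X^v Y, Greta X^V X^V, Elena X^V X^V, Ben X^V Y, Maria X^V X^V.
In this assignment every recorded phenotype matches its genotype and every non-founder's genotype is obtainable from its parents' genotypes, so the pedigree is consistent.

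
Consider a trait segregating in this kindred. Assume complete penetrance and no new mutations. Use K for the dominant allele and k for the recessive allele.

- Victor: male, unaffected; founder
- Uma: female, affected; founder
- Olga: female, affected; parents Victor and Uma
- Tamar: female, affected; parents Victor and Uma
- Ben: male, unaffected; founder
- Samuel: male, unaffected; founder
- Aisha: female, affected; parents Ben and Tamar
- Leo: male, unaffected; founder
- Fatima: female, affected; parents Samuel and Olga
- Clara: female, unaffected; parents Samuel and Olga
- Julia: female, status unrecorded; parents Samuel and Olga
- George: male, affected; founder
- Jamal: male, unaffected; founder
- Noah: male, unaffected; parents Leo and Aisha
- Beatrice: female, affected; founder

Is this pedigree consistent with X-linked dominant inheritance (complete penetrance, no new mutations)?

A consistent assignment under X-linked dominant exists: Victor X^k Y, Uma X^K X^K, Olga X^K X^k, Tamar X^K X^k, Ben X^k Y, Samuel X^k Y, Aisha X^K X^k, Leo X^k Y, Fatima X^K X^k, Clara X^k X^k, Julia X^K X^k, George X^K Y, Jamal X^k Y, Noah X^k Y, Beatrice X^K X^K.
In this assignment every recorded phenotype matches its genotype and every non-founder's genotype is obtainable from its parents' genotypes, so the pedigree is consistent.

Yes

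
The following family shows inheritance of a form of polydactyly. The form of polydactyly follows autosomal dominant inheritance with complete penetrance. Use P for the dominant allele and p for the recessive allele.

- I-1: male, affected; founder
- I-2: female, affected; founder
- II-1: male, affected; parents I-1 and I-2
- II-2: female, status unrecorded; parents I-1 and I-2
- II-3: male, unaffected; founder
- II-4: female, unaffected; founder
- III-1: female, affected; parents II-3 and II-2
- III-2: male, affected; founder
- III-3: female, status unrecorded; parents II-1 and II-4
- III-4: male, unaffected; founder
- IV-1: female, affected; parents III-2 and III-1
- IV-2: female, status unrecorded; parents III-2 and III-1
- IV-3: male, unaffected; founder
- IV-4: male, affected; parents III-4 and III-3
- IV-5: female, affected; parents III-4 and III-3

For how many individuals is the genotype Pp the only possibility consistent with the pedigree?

4

Obligate heterozygotes: III-1 is affected so carries P and received p from II-3 (pp), so III-1 is Pp; III-3 passed P to IV-4 (Pp, whose p came from III-4) and received p from II-4 (pp), so III-3 is Pp; IV-4 is affected so carries P and received p from III-4 (pp), so IV-4 is Pp; IV-5 is affected so carries P and received p from III-4 (pp), so IV-5 is Pp.
Every other individual is either homozygous by phenotype or has at least one consistent homozygous assignment, so the count is 4.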